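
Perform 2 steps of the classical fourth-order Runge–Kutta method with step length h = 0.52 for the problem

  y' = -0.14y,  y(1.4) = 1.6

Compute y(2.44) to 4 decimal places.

1.3832

RK4: k1 = f(t_n, y_n); k2 = f(t_n + h/2, y_n + (h/2)·k1); k3 = f(t_n + h/2, y_n + (h/2)·k2); k4 = f(t_n + h, y_n + h·k3); y_{n+1} = y_n + (h/6)·(k1 + 2k2 + 2k3 + k4).
t=1.400000, y=1.600000:
  k1 = f(1.400000, 1.600000) = -0.224000
  k2 = f(1.660000, 1.541760) = -0.215846
  k3 = f(1.660000, 1.543880) = -0.216143
  k4 = f(1.920000, 1.487606) = -0.208265
  y ← 1.600000 + (0.52/6)·(k1 + 2k2 + 2k3 + k4) = 1.487659
t=1.920000, y=1.487659:
  k1 = f(1.920000, 1.487659) = -0.208272
  k2 = f(2.180000, 1.433508) = -0.200691
  k3 = f(2.180000, 1.435479) = -0.200967
  k4 = f(2.440000, 1.383156) = -0.193642
  y ← 1.487659 + (0.52/6)·(k1 + 2k2 + 2k3 + k4) = 1.383206
y(2.44) ≈ 1.3832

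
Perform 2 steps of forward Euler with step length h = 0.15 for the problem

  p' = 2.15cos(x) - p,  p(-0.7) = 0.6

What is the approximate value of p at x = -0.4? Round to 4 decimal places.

0.9181

Euler: p_{n+1} = p_n + h·f(x_n, p_n).
x=-0.700000, p=0.600000: f=1.044411 → p ← 0.600000 + 0.15·1.044411 = 0.756662
x=-0.550000, p=0.756662: f=1.076266 → p ← 0.756662 + 0.15·1.076266 = 0.918102
p(-0.4) ≈ 0.9181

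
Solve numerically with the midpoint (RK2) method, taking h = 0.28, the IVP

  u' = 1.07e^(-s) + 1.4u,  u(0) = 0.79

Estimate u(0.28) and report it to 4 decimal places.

Midpoint: k1 = f(s_n, u_n); k2 = f(s_n + h/2, u_n + (h/2)·k1); u_{n+1} = u_n + h·k2.
s=0.000000, u=0.790000:
  k1 = f(0.000000, 0.790000) = 2.176000
  k2 = f(0.140000, 1.094640) = 2.462709
  u ← 0.790000 + 0.28·2.462709 = 1.479559
u(0.28) ≈ 1.4796

1.4796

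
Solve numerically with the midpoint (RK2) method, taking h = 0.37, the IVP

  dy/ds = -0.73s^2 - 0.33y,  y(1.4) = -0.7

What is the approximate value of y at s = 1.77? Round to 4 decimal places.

Midpoint: k1 = f(s_n, y_n); k2 = f(s_n + h/2, y_n + (h/2)·k1); y_{n+1} = y_n + h·k2.
s=1.400000, y=-0.700000:
  k1 = f(1.400000, -0.700000) = -1.199800
  k2 = f(1.585000, -0.921963) = -1.529676
  y ← -0.700000 + 0.37·(-1.529676) = -1.265980
y(1.77) ≈ -1.2660

-1.2660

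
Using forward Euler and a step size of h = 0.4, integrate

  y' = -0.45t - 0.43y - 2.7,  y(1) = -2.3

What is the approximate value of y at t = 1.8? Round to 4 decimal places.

Euler: y_{n+1} = y_n + h·f(t_n, y_n).
t=1.000000, y=-2.300000: f=-2.161000 → y ← -2.300000 + 0.4·(-2.161000) = -3.164400
t=1.400000, y=-3.164400: f=-1.969308 → y ← -3.164400 + 0.4·(-1.969308) = -3.952123
y(1.8) ≈ -3.9521

-3.9521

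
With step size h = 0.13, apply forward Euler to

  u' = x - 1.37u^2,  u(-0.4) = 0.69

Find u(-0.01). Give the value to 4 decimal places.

0.4071

Euler: u_{n+1} = u_n + h·f(x_n, u_n).
x=-0.400000, u=0.690000: f=-1.052257 → u ← 0.690000 + 0.13·(-1.052257) = 0.553207
x=-0.270000, u=0.553207: f=-0.689271 → u ← 0.553207 + 0.13·(-0.689271) = 0.463601
x=-0.140000, u=0.463601: f=-0.434449 → u ← 0.463601 + 0.13·(-0.434449) = 0.407123
u(-0.01) ≈ 0.4071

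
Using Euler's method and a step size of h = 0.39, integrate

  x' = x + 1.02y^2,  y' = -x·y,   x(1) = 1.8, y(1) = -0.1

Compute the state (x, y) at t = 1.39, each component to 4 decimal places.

Euler on (x,y): x_{n+1} = x_n + h·x', y_{n+1} = y_n + h·y'.
1.000000: (1.800000, -0.100000); f=(1.810200, 0.180000) → (2.505978, -0.029800)
(x(1.39), y(1.39)) ≈ (2.5060, -0.0298)

2.5060, -0.0298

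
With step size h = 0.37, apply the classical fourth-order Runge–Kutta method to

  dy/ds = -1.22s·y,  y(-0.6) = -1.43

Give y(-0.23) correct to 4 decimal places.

-1.7246

RK4: k1 = f(s_n, y_n); k2 = f(s_n + h/2, y_n + (h/2)·k1); k3 = f(s_n + h/2, y_n + (h/2)·k2); k4 = f(s_n + h, y_n + h·k3); y_{n+1} = y_n + (h/6)·(k1 + 2k2 + 2k3 + k4).
s=-0.600000, y=-1.430000:
  k1 = f(-0.600000, -1.430000) = -1.046760
  k2 = f(-0.415000, -1.623651) = -0.822054
  k3 = f(-0.415000, -1.582080) = -0.801007
  k4 = f(-0.230000, -1.726373) = -0.484420
  y ← -1.430000 + (0.37/6)·(k1 + 2k2 + 2k3 + k4) = -1.724600
y(-0.23) ≈ -1.7246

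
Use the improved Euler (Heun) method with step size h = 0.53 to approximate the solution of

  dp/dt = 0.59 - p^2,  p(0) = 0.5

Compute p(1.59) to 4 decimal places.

0.7284

Heun: k1 = f(t_n, p_n); k2 = f(t_n + h, p_n + h·k1); p_{n+1} = p_n + (h/2)·(k1 + k2).
t=0.000000, p=0.500000:
  k1 = f(0.000000, 0.500000) = 0.340000
  k2 = f(0.530000, 0.680200) = 0.127328
  p ← 0.500000 + (0.53/2)·(0.340000 + 0.127328) = 0.623842
t=0.530000, p=0.623842:
  k1 = f(0.530000, 0.623842) = 0.200821
  k2 = f(1.060000, 0.730277) = 0.056695
  p ← 0.623842 + (0.53/2)·(0.200821 + 0.056695) = 0.692084
t=1.060000, p=0.692084:
  k1 = f(1.060000, 0.692084) = 0.111020
  k2 = f(1.590000, 0.750924) = 0.026113
  p ← 0.692084 + (0.53/2)·(0.111020 + 0.026113) = 0.728424
p(1.59) ≈ 0.7284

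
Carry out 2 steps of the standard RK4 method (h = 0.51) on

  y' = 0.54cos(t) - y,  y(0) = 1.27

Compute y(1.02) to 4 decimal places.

0.7321

RK4: k1 = f(t_n, y_n); k2 = f(t_n + h/2, y_n + (h/2)·k1); k3 = f(t_n + h/2, y_n + (h/2)·k2); k4 = f(t_n + h, y_n + h·k3); y_{n+1} = y_n + (h/6)·(k1 + 2k2 + 2k3 + k4).
t=0.000000, y=1.270000:
  k1 = f(0.000000, 1.270000) = -0.730000
  k2 = f(0.255000, 1.083850) = -0.561312
  k3 = f(0.255000, 1.126865) = -0.604327
  k4 = f(0.510000, 0.961793) = -0.490511
  y ← 1.270000 + (0.51/6)·(k1 + 2k2 + 2k3 + k4) = 0.968098
t=0.510000, y=0.968098:
  k1 = f(0.510000, 0.968098) = -0.496816
  k2 = f(0.765000, 0.841410) = -0.451863
  k3 = f(0.765000, 0.852873) = -0.463326
  k4 = f(1.020000, 0.731802) = -0.449184
  y ← 0.968098 + (0.51/6)·(k1 + 2k2 + 2k3 + k4) = 0.732106
y(1.02) ≈ 0.7321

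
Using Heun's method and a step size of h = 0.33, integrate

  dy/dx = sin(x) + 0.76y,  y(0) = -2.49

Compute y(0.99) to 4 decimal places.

-4.6816

Heun: k1 = f(x_n, y_n); k2 = f(x_n + h, y_n + h·k1); y_{n+1} = y_n + (h/2)·(k1 + k2).
x=0.000000, y=-2.490000:
  k1 = f(0.000000, -2.490000) = -1.892400
  k2 = f(0.330000, -3.114492) = -2.042971
  y ← -2.490000 + (0.33/2)·(-1.892400 + (-2.042971)) = -3.139336
x=0.330000, y=-3.139336:
  k1 = f(0.330000, -3.139336) = -2.061852
  k2 = f(0.660000, -3.819748) = -2.289891
  y ← -3.139336 + (0.33/2)·(-2.061852 + (-2.289891)) = -3.857374
x=0.660000, y=-3.857374:
  k1 = f(0.660000, -3.857374) = -2.318487
  k2 = f(0.990000, -4.622475) = -2.677055
  y ← -3.857374 + (0.33/2)·(-2.318487 + (-2.677055)) = -4.681638
y(0.99) ≈ -4.6816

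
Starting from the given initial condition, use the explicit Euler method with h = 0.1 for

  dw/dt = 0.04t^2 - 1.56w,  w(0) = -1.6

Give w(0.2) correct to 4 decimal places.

Euler: w_{n+1} = w_n + h·f(t_n, w_n).
t=0.000000, w=-1.600000: f=2.496000 → w ← -1.600000 + 0.1·2.496000 = -1.350400
t=0.100000, w=-1.350400: f=2.107024 → w ← -1.350400 + 0.1·2.107024 = -1.139698
w(0.2) ≈ -1.1397

-1.1397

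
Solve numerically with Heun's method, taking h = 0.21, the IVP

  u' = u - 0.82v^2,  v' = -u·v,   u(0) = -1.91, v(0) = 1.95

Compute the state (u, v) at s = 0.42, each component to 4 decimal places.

-7.8127, 7.6911

Heun on (u,v): k1 = f(s_n, state_n); k2 = f(s_n + h, state_n + h·k1); state_{n+1} = state_n + (h/2)·(k1 + k2).
0.000000: (-1.910000, 1.950000)
  k1 = (-5.028050, 3.724500)
  predictor → (-2.965890, 2.732145)
  k2 = (-9.086876, 8.103243)
  → (-3.392067, 3.191913)
0.210000: (-3.392067, 3.191913)
  k1 = (-11.746480, 10.827183)
  predictor → (-5.858828, 5.465622)
  k2 = (-30.354703, 32.022137)
  → (-7.812692, 7.691092)
(u(0.42), v(0.42)) ≈ (-7.8127, 7.6911)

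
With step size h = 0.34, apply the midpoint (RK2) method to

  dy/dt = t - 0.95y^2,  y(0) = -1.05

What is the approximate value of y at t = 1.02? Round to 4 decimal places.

-5.0982

Midpoint: k1 = f(t_n, y_n); k2 = f(t_n + h/2, y_n + (h/2)·k1); y_{n+1} = y_n + h·k2.
t=0.000000, y=-1.050000:
  k1 = f(0.000000, -1.050000) = -1.047375
  k2 = f(0.170000, -1.228054) = -1.262710
  y ← -1.050000 + 0.34·(-1.262710) = -1.479321
t=0.340000, y=-1.479321:
  k1 = f(0.340000, -1.479321) = -1.738972
  k2 = f(0.510000, -1.774947) = -2.482914
  y ← -1.479321 + 0.34·(-2.482914) = -2.323512
t=0.680000, y=-2.323512:
  k1 = f(0.680000, -2.323512) = -4.448774
  k2 = f(0.850000, -3.079804) = -8.160933
  y ← -2.323512 + 0.34·(-8.160933) = -5.098229
y(1.02) ≈ -5.0982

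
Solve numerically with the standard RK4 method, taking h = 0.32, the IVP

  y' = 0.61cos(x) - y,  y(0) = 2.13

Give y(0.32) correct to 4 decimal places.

1.7107

RK4: k1 = f(x_n, y_n); k2 = f(x_n + h/2, y_n + (h/2)·k1); k3 = f(x_n + h/2, y_n + (h/2)·k2); k4 = f(x_n + h, y_n + h·k3); y_{n+1} = y_n + (h/6)·(k1 + 2k2 + 2k3 + k4).
x=0.000000, y=2.130000:
  k1 = f(0.000000, 2.130000) = -1.520000
  k2 = f(0.160000, 1.886800) = -1.284591
  k3 = f(0.160000, 1.924465) = -1.322257
  k4 = f(0.320000, 1.706878) = -1.127844
  y ← 2.130000 + (0.32/6)·(k1 + 2k2 + 2k3 + k4) = 1.710718
y(0.32) ≈ 1.7107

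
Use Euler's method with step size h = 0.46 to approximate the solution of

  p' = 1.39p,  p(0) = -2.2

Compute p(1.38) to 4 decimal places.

Euler: p_{n+1} = p_n + h·f(t_n, p_n).
t=0.000000, p=-2.200000: f=-3.058000 → p ← -2.200000 + 0.46·(-3.058000) = -3.606680
t=0.460000, p=-3.606680: f=-5.013285 → p ← -3.606680 + 0.46·(-5.013285) = -5.912791
t=0.920000, p=-5.912791: f=-8.218780 → p ← -5.912791 + 0.46·(-8.218780) = -9.693430
p(1.38) ≈ -9.6934

-9.6934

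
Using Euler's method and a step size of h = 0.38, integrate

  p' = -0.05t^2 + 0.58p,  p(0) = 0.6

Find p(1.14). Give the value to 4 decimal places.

Euler: p_{n+1} = p_n + h·f(t_n, p_n).
t=0.000000, p=0.600000: f=0.348000 → p ← 0.600000 + 0.38·0.348000 = 0.732240
t=0.380000, p=0.732240: f=0.417479 → p ← 0.732240 + 0.38·0.417479 = 0.890882
t=0.760000, p=0.890882: f=0.487832 → p ← 0.890882 + 0.38·0.487832 = 1.076258
p(1.14) ≈ 1.0763

1.0763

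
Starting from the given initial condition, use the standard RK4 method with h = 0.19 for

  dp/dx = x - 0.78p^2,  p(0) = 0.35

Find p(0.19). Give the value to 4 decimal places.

RK4: k1 = f(x_n, p_n); k2 = f(x_n + h/2, p_n + (h/2)·k1); k3 = f(x_n + h/2, p_n + (h/2)·k2); k4 = f(x_n + h, p_n + h·k3); p_{n+1} = p_n + (h/6)·(k1 + 2k2 + 2k3 + k4).
x=0.000000, p=0.350000:
  k1 = f(0.000000, 0.350000) = -0.095550
  k2 = f(0.095000, 0.340923) = 0.004342
  k3 = f(0.095000, 0.350412) = -0.000775
  k4 = f(0.190000, 0.349853) = 0.094530
  p ← 0.350000 + (0.19/6)·(k1 + 2k2 + 2k3 + k4) = 0.350194
p(0.19) ≈ 0.3502

0.3502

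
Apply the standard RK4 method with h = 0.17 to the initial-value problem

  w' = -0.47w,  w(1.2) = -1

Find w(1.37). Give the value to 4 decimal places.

RK4: k1 = f(s_n, w_n); k2 = f(s_n + h/2, w_n + (h/2)·k1); k3 = f(s_n + h/2, w_n + (h/2)·k2); k4 = f(s_n + h, w_n + h·k3); w_{n+1} = w_n + (h/6)·(k1 + 2k2 + 2k3 + k4).
s=1.200000, w=-1.000000:
  k1 = f(1.200000, -1.000000) = 0.470000
  k2 = f(1.285000, -0.960050) = 0.451223
  k3 = f(1.285000, -0.961646) = 0.451974
  k4 = f(1.370000, -0.923164) = 0.433887
  w ← -1.000000 + (0.17/6)·(k1 + 2k2 + 2k3 + k4) = -0.923209
w(1.37) ≈ -0.9232

-0.9232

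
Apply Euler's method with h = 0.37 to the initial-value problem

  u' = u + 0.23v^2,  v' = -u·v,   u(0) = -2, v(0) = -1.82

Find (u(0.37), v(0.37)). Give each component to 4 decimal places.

Euler on (u,v): u_{n+1} = u_n + h·u', v_{n+1} = v_n + h·v'.
0.000000: (-2.000000, -1.820000); f=(-1.238148, -3.640000) → (-2.458115, -3.166800)
(u(0.37), v(0.37)) ≈ (-2.4581, -3.1668)

-2.4581, -3.1668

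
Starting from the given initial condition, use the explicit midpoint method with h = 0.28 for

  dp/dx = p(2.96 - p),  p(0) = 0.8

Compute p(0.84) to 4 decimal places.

2.4161

Midpoint: k1 = f(x_n, p_n); k2 = f(x_n + h/2, p_n + (h/2)·k1); p_{n+1} = p_n + h·k2.
x=0.000000, p=0.800000:
  k1 = f(0.000000, 0.800000) = 1.728000
  k2 = f(0.140000, 1.041920) = 1.998486
  p ← 0.800000 + 0.28·1.998486 = 1.359576
x=0.280000, p=1.359576:
  k1 = f(0.280000, 1.359576) = 2.175898
  k2 = f(0.420000, 1.664202) = 2.156470
  p ← 1.359576 + 0.28·2.156470 = 1.963388
x=0.560000, p=1.963388:
  k1 = f(0.560000, 1.963388) = 1.956736
  k2 = f(0.700000, 2.237331) = 1.616850
  p ← 1.963388 + 0.28·1.616850 = 2.416106
p(0.84) ≈ 2.4161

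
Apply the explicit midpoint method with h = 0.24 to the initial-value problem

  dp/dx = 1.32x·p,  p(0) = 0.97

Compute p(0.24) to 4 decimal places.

Midpoint: k1 = f(x_n, p_n); k2 = f(x_n + h/2, p_n + (h/2)·k1); p_{n+1} = p_n + h·k2.
x=0.000000, p=0.970000:
  k1 = f(0.000000, 0.970000) = 0.000000
  k2 = f(0.120000, 0.970000) = 0.153648
  p ← 0.970000 + 0.24·0.153648 = 1.006876
p(0.24) ≈ 1.0069

1.0069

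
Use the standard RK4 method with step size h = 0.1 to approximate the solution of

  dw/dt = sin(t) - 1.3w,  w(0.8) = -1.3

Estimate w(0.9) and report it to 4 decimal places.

RK4: k1 = f(t_n, w_n); k2 = f(t_n + h/2, w_n + (h/2)·k1); k3 = f(t_n + h/2, w_n + (h/2)·k2); k4 = f(t_n + h, w_n + h·k3); w_{n+1} = w_n + (h/6)·(k1 + 2k2 + 2k3 + k4).
t=0.800000, w=-1.300000:
  k1 = f(0.800000, -1.300000) = 2.407356
  k2 = f(0.850000, -1.179632) = 2.284802
  k3 = f(0.850000, -1.185760) = 2.292768
  k4 = f(0.900000, -1.070723) = 2.175267
  w ← -1.300000 + (0.1/6)·(k1 + 2k2 + 2k3 + k4) = -1.071037
w(0.9) ≈ -1.0710

-1.0710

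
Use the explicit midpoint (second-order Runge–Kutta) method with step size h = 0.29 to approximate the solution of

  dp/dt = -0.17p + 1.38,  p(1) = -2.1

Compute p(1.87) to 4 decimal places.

Midpoint: k1 = f(t_n, p_n); k2 = f(t_n + h/2, p_n + (h/2)·k1); p_{n+1} = p_n + h·k2.
t=1.000000, p=-2.100000:
  k1 = f(1.000000, -2.100000) = 1.737000
  k2 = f(1.145000, -1.848135) = 1.694183
  p ← -2.100000 + 0.29·1.694183 = -1.608687
t=1.290000, p=-1.608687:
  k1 = f(1.290000, -1.608687) = 1.653477
  k2 = f(1.435000, -1.368933) = 1.612719
  p ← -1.608687 + 0.29·1.612719 = -1.140999
t=1.580000, p=-1.140999:
  k1 = f(1.580000, -1.140999) = 1.573970
  k2 = f(1.725000, -0.912773) = 1.535171
  p ← -1.140999 + 0.29·1.535171 = -0.695799
p(1.87) ≈ -0.6958

-0.6958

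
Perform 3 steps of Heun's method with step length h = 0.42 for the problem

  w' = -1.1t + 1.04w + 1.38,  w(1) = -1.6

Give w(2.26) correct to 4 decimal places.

-6.3646

Heun: k1 = f(t_n, w_n); k2 = f(t_n + h, w_n + h·k1); w_{n+1} = w_n + (h/2)·(k1 + k2).
t=1.000000, w=-1.600000:
  k1 = f(1.000000, -1.600000) = -1.384000
  k2 = f(1.420000, -2.181280) = -2.450531
  w ← -1.600000 + (0.42/2)·(-1.384000 + (-2.450531)) = -2.405252
t=1.420000, w=-2.405252:
  k1 = f(1.420000, -2.405252) = -2.683462
  k2 = f(1.840000, -3.532305) = -4.317598
  w ← -2.405252 + (0.42/2)·(-2.683462 + (-4.317598)) = -3.875474
t=1.840000, w=-3.875474:
  k1 = f(1.840000, -3.875474) = -4.674493
  k2 = f(2.260000, -5.838761) = -7.178311
  w ← -3.875474 + (0.42/2)·(-4.674493 + (-7.178311)) = -6.364563
w(2.26) ≈ -6.3646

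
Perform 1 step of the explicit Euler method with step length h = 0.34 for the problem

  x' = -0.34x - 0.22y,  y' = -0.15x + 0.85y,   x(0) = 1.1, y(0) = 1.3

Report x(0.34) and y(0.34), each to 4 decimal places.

Euler on (x,y): x_{n+1} = x_n + h·x', y_{n+1} = y_n + h·y'.
0.000000: (1.100000, 1.300000); f=(-0.660000, 0.940000) → (0.875600, 1.619600)
(x(0.34), y(0.34)) ≈ (0.8756, 1.6196)

0.8756, 1.6196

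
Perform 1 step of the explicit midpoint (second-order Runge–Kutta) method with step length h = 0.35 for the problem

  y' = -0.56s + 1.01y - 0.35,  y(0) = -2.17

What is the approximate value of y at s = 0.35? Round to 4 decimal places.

-3.2511

Midpoint: k1 = f(s_n, y_n); k2 = f(s_n + h/2, y_n + (h/2)·k1); y_{n+1} = y_n + h·k2.
s=0.000000, y=-2.170000:
  k1 = f(0.000000, -2.170000) = -2.541700
  k2 = f(0.175000, -2.614797) = -3.088945
  y ← -2.170000 + 0.35·(-3.088945) = -3.251131
y(0.35) ≈ -3.2511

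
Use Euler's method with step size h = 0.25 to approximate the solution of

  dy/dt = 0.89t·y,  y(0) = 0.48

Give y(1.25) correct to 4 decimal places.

0.8032

Euler: y_{n+1} = y_n + h·f(t_n, y_n).
t=0.000000, y=0.480000: f=0.000000 → y ← 0.480000 + 0.25·0.000000 = 0.480000
t=0.250000, y=0.480000: f=0.106800 → y ← 0.480000 + 0.25·0.106800 = 0.506700
t=0.500000, y=0.506700: f=0.225481 → y ← 0.506700 + 0.25·0.225481 = 0.563070
t=0.750000, y=0.563070: f=0.375849 → y ← 0.563070 + 0.25·0.375849 = 0.657033
t=1.000000, y=0.657033: f=0.584759 → y ← 0.657033 + 0.25·0.584759 = 0.803223
y(1.25) ≈ 0.8032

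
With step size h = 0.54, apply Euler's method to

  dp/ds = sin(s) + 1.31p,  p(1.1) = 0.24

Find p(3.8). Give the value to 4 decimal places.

11.8583

Euler: p_{n+1} = p_n + h·f(s_n, p_n).
s=1.100000, p=0.240000: f=1.205607 → p ← 0.240000 + 0.54·1.205607 = 0.891028
s=1.640000, p=0.891028: f=2.164853 → p ← 0.891028 + 0.54·2.164853 = 2.060049
s=2.180000, p=2.060049: f=3.518768 → p ← 2.060049 + 0.54·3.518768 = 3.960183
s=2.720000, p=3.960183: f=5.597054 → p ← 3.960183 + 0.54·5.597054 = 6.982592
s=3.260000, p=6.982592: f=9.029065 → p ← 6.982592 + 0.54·9.029065 = 11.858287
p(3.8) ≈ 11.8583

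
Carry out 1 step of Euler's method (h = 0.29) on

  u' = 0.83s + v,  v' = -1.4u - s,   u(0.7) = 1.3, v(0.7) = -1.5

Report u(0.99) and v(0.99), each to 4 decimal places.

Euler on (u,v): u_{n+1} = u_n + h·u', v_{n+1} = v_n + h·v'.
0.700000: (1.300000, -1.500000); f=(-0.919000, -2.520000) → (1.033490, -2.230800)
(u(0.99), v(0.99)) ≈ (1.0335, -2.2308)

1.0335, -2.2308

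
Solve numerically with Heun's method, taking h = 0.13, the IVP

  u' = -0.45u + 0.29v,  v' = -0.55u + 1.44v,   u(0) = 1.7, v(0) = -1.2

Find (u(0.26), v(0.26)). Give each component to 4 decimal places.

1.3996, -2.0116

Heun on (u,v): k1 = f(s_n, state_n); k2 = f(s_n + h, state_n + h·k1); state_{n+1} = state_n + (h/2)·(k1 + k2).
0.000000: (1.700000, -1.200000)
  k1 = (-1.113000, -2.663000)
  predictor → (1.555310, -1.546190)
  k2 = (-1.148285, -3.081934)
  → (1.553017, -1.573421)
0.130000: (1.553017, -1.573421)
  k1 = (-1.155149, -3.119885)
  predictor → (1.402847, -1.979006)
  k2 = (-1.205193, -3.621334)
  → (1.399594, -2.011600)
(u(0.26), v(0.26)) ≈ (1.3996, -2.0116)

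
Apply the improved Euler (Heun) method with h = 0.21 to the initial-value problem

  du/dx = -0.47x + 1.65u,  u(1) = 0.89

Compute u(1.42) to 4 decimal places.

Heun: k1 = f(x_n, u_n); k2 = f(x_n + h, u_n + h·k1); u_{n+1} = u_n + (h/2)·(k1 + k2).
x=1.000000, u=0.890000:
  k1 = f(1.000000, 0.890000) = 0.998500
  k2 = f(1.210000, 1.099685) = 1.245780
  u ← 0.890000 + (0.21/2)·(0.998500 + 1.245780) = 1.125649
x=1.210000, u=1.125649:
  k1 = f(1.210000, 1.125649) = 1.288622
  k2 = f(1.420000, 1.396260) = 1.636429
  u ← 1.125649 + (0.21/2)·(1.288622 + 1.636429) = 1.432780
u(1.42) ≈ 1.4328

1.4328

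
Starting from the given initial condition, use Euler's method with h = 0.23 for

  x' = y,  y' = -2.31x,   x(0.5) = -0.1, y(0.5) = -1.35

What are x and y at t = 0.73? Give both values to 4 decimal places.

Euler on (x,y): x_{n+1} = x_n + h·x', y_{n+1} = y_n + h·y'.
0.500000: (-0.100000, -1.350000); f=(-1.350000, 0.231000) → (-0.410500, -1.296870)
(x(0.73), y(0.73)) ≈ (-0.4105, -1.2969)

-0.4105, -1.2969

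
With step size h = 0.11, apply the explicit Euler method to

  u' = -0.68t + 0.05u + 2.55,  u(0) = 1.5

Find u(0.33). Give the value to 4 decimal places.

Euler: u_{n+1} = u_n + h·f(t_n, u_n).
t=0.000000, u=1.500000: f=2.625000 → u ← 1.500000 + 0.11·2.625000 = 1.788750
t=0.110000, u=1.788750: f=2.564637 → u ← 1.788750 + 0.11·2.564637 = 2.070860
t=0.220000, u=2.070860: f=2.503943 → u ← 2.070860 + 0.11·2.503943 = 2.346294
u(0.33) ≈ 2.3463

2.3463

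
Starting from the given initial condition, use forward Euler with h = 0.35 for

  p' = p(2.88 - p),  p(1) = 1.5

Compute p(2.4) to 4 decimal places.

2.8800

Euler: p_{n+1} = p_n + h·f(x_n, p_n).
x=1.000000, p=1.500000: f=2.070000 → p ← 1.500000 + 0.35·2.070000 = 2.224500
x=1.350000, p=2.224500: f=1.458160 → p ← 2.224500 + 0.35·1.458160 = 2.734856
x=1.700000, p=2.734856: f=0.396948 → p ← 2.734856 + 0.35·0.396948 = 2.873788
x=2.050000, p=2.873788: f=0.017853 → p ← 2.873788 + 0.35·0.017853 = 2.880036
p(2.4) ≈ 2.8800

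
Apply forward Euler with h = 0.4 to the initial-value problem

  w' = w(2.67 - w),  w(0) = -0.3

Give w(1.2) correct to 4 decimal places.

Euler: w_{n+1} = w_n + h·f(t_n, w_n).
t=0.000000, w=-0.300000: f=-0.891000 → w ← -0.300000 + 0.4·(-0.891000) = -0.656400
t=0.400000, w=-0.656400: f=-2.183449 → w ← -0.656400 + 0.4·(-2.183449) = -1.529780
t=0.800000, w=-1.529780: f=-6.424737 → w ← -1.529780 + 0.4·(-6.424737) = -4.099674
w(1.2) ≈ -4.0997

-4.0997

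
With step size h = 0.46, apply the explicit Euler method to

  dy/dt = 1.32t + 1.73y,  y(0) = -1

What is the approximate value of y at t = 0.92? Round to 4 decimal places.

-2.9456

Euler: y_{n+1} = y_n + h·f(t_n, y_n).
t=0.000000, y=-1.000000: f=-1.730000 → y ← -1.000000 + 0.46·(-1.730000) = -1.795800
t=0.460000, y=-1.795800: f=-2.499534 → y ← -1.795800 + 0.46·(-2.499534) = -2.945586
y(0.92) ≈ -2.9456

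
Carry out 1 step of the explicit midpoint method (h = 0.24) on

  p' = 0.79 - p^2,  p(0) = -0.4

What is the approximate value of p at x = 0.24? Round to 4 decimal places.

Midpoint: k1 = f(x_n, p_n); k2 = f(x_n + h/2, p_n + (h/2)·k1); p_{n+1} = p_n + h·k2.
x=0.000000, p=-0.400000:
  k1 = f(0.000000, -0.400000) = 0.630000
  k2 = f(0.120000, -0.324400) = 0.684765
  p ← -0.400000 + 0.24·0.684765 = -0.235656
p(0.24) ≈ -0.2357

-0.2357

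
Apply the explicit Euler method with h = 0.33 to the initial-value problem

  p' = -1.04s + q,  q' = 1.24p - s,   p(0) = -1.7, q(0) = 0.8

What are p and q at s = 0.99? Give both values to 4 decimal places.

-1.9367, -1.4298

Euler on (p,q): p_{n+1} = p_n + h·p', q_{n+1} = q_n + h·q'.
0.000000: (-1.700000, 0.800000); f=(0.800000, -2.108000) → (-1.436000, 0.104360)
0.330000: (-1.436000, 0.104360); f=(-0.238840, -2.110640) → (-1.514817, -0.592151)
0.660000: (-1.514817, -0.592151); f=(-1.278551, -2.538373) → (-1.936739, -1.429814)
(p(0.99), q(0.99)) ≈ (-1.9367, -1.4298)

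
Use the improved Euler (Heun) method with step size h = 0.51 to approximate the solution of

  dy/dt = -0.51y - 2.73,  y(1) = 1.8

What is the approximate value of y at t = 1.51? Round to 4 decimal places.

Heun: k1 = f(t_n, y_n); k2 = f(t_n + h, y_n + h·k1); y_{n+1} = y_n + (h/2)·(k1 + k2).
t=1.000000, y=1.800000:
  k1 = f(1.000000, 1.800000) = -3.648000
  k2 = f(1.510000, -0.060480) = -2.699155
  y ← 1.800000 + (0.51/2)·(-3.648000 + (-2.699155)) = 0.181475
y(1.51) ≈ 0.1815

0.1815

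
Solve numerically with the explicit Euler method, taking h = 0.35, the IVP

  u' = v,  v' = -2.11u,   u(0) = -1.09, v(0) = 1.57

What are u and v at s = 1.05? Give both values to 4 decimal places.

1.2617, 2.5594

Euler on (u,v): u_{n+1} = u_n + h·u', v_{n+1} = v_n + h·v'.
0.000000: (-1.090000, 1.570000); f=(1.570000, 2.299900) → (-0.540500, 2.374965)
0.350000: (-0.540500, 2.374965); f=(2.374965, 1.140455) → (0.290738, 2.774124)
0.700000: (0.290738, 2.774124); f=(2.774124, -0.613457) → (1.261681, 2.559414)
(u(1.05), v(1.05)) ≈ (1.2617, 2.5594)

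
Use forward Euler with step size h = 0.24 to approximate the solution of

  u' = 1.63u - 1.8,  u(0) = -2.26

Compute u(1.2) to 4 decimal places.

Euler: u_{n+1} = u_n + h·f(x_n, u_n).
x=0.000000, u=-2.260000: f=-5.483800 → u ← -2.260000 + 0.24·(-5.483800) = -3.576112
x=0.240000, u=-3.576112: f=-7.629063 → u ← -3.576112 + 0.24·(-7.629063) = -5.407087
x=0.480000, u=-5.407087: f=-10.613552 → u ← -5.407087 + 0.24·(-10.613552) = -7.954339
x=0.720000, u=-7.954339: f=-14.765573 → u ← -7.954339 + 0.24·(-14.765573) = -11.498077
x=0.960000, u=-11.498077: f=-20.541866 → u ← -11.498077 + 0.24·(-20.541866) = -16.428125
u(1.2) ≈ -16.4281

-16.4281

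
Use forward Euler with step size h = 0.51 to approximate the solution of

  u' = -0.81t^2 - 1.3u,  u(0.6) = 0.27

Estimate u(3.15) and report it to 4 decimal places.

Euler: u_{n+1} = u_n + h·f(t_n, u_n).
t=0.600000, u=0.270000: f=-0.642600 → u ← 0.270000 + 0.51·(-0.642600) = -0.057726
t=1.110000, u=-0.057726: f=-0.922957 → u ← -0.057726 + 0.51·(-0.922957) = -0.528434
t=1.620000, u=-0.528434: f=-1.438800 → u ← -0.528434 + 0.51·(-1.438800) = -1.262222
t=2.130000, u=-1.262222: f=-2.034000 → u ← -1.262222 + 0.51·(-2.034000) = -2.299562
t=2.640000, u=-2.299562: f=-2.655945 → u ← -2.299562 + 0.51·(-2.655945) = -3.654094
u(3.15) ≈ -3.6541

-3.6541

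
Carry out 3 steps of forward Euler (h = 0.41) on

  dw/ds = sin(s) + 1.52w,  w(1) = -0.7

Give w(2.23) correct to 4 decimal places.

-1.0305

Euler: w_{n+1} = w_n + h·f(s_n, w_n).
s=1.000000, w=-0.700000: f=-0.222529 → w ← -0.700000 + 0.41·(-0.222529) = -0.791237
s=1.410000, w=-0.791237: f=-0.215580 → w ← -0.791237 + 0.41·(-0.215580) = -0.879625
s=1.820000, w=-0.879625: f=-0.367920 → w ← -0.879625 + 0.41·(-0.367920) = -1.030472
w(2.23) ≈ -1.0305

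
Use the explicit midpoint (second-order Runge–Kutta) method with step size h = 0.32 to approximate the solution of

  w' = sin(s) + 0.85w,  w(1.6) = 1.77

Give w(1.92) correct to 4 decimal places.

Midpoint: k1 = f(s_n, w_n); k2 = f(s_n + h/2, w_n + (h/2)·k1); w_{n+1} = w_n + h·k2.
s=1.600000, w=1.770000:
  k1 = f(1.600000, 1.770000) = 2.504074
  k2 = f(1.760000, 2.170652) = 2.827208
  w ← 1.770000 + 0.32·2.827208 = 2.674707
w(1.92) ≈ 2.6747

2.6747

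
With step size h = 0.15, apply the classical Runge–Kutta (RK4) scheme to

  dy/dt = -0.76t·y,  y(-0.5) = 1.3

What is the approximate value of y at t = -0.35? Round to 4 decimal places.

1.3645

RK4: k1 = f(t_n, y_n); k2 = f(t_n + h/2, y_n + (h/2)·k1); k3 = f(t_n + h/2, y_n + (h/2)·k2); k4 = f(t_n + h, y_n + h·k3); y_{n+1} = y_n + (h/6)·(k1 + 2k2 + 2k3 + k4).
t=-0.500000, y=1.300000:
  k1 = f(-0.500000, 1.300000) = 0.494000
  k2 = f(-0.425000, 1.337050) = 0.431867
  k3 = f(-0.425000, 1.332390) = 0.430362
  k4 = f(-0.350000, 1.364554) = 0.362971
  y ← 1.300000 + (0.15/6)·(k1 + 2k2 + 2k3 + k4) = 1.364536
y(-0.35) ≈ 1.3645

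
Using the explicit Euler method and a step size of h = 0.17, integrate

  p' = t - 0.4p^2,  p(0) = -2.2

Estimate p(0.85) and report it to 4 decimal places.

-5.2715

Euler: p_{n+1} = p_n + h·f(t_n, p_n).
t=0.000000, p=-2.200000: f=-1.936000 → p ← -2.200000 + 0.17·(-1.936000) = -2.529120
t=0.170000, p=-2.529120: f=-2.388579 → p ← -2.529120 + 0.17·(-2.388579) = -2.935178
t=0.340000, p=-2.935178: f=-3.106109 → p ← -2.935178 + 0.17·(-3.106109) = -3.463217
t=0.510000, p=-3.463217: f=-4.287549 → p ← -3.463217 + 0.17·(-4.287549) = -4.192100
t=0.680000, p=-4.192100: f=-6.349482 → p ← -4.192100 + 0.17·(-6.349482) = -5.271512
p(0.85) ≈ -5.2715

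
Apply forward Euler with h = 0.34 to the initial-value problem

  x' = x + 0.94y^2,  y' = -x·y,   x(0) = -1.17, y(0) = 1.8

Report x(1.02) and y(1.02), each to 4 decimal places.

4.5771, 1.6480

Euler on (x,y): x_{n+1} = x_n + h·x', y_{n+1} = y_n + h·y'.
0.000000: (-1.170000, 1.800000); f=(1.875600, 2.106000) → (-0.532296, 2.516040)
0.340000: (-0.532296, 2.516040); f=(5.418334, 1.339278) → (1.309938, 2.971395)
0.680000: (1.309938, 2.971395); f=(9.609372, -3.892341) → (4.577124, 1.647999)
(x(1.02), y(1.02)) ≈ (4.5771, 1.6480)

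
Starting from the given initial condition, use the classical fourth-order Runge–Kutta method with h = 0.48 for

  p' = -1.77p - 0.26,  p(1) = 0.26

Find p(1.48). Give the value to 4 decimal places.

0.0284

RK4: k1 = f(x_n, p_n); k2 = f(x_n + h/2, p_n + (h/2)·k1); k3 = f(x_n + h/2, p_n + (h/2)·k2); k4 = f(x_n + h, p_n + h·k3); p_{n+1} = p_n + (h/6)·(k1 + 2k2 + 2k3 + k4).
x=1.000000, p=0.260000:
  k1 = f(1.000000, 0.260000) = -0.720200
  k2 = f(1.240000, 0.087152) = -0.414259
  k3 = f(1.240000, 0.160578) = -0.544223
  k4 = f(1.480000, -0.001227) = -0.257828
  p ← 0.260000 + (0.48/6)·(k1 + 2k2 + 2k3 + k4) = 0.028401
p(1.48) ≈ 0.0284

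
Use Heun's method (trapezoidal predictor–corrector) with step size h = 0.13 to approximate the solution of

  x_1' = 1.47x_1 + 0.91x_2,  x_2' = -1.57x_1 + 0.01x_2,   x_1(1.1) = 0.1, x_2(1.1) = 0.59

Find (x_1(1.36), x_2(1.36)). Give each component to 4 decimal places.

0.3077, 0.5113

Heun on (x_1,x_2): k1 = f(s_n, state_n); k2 = f(s_n + h, state_n + h·k1); state_{n+1} = state_n + (h/2)·(k1 + k2).
1.100000: (0.100000, 0.590000)
  k1 = (0.683900, -0.151100)
  predictor → (0.188907, 0.570357)
  k2 = (0.796718, -0.290880)
  → (0.196240, 0.561271)
1.230000: (0.196240, 0.561271)
  k1 = (0.799230, -0.302484)
  predictor → (0.300140, 0.521948)
  k2 = (0.916179, -0.466000)
  → (0.307742, 0.511320)
(x_1(1.36), x_2(1.36)) ≈ (0.3077, 0.5113)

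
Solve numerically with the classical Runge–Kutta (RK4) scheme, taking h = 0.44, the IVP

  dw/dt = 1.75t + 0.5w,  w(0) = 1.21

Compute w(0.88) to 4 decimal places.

RK4: k1 = f(t_n, w_n); k2 = f(t_n + h/2, w_n + (h/2)·k1); k3 = f(t_n + h/2, w_n + (h/2)·k2); k4 = f(t_n + h, w_n + h·k3); w_{n+1} = w_n + (h/6)·(k1 + 2k2 + 2k3 + k4).
t=0.000000, w=1.210000:
  k1 = f(0.000000, 1.210000) = 0.605000
  k2 = f(0.220000, 1.343100) = 1.056550
  k3 = f(0.220000, 1.442441) = 1.106221
  k4 = f(0.440000, 1.696737) = 1.618369
  w ← 1.210000 + (0.44/6)·(k1 + 2k2 + 2k3 + k4) = 1.690253
t=0.440000, w=1.690253:
  k1 = f(0.440000, 1.690253) = 1.615127
  k2 = f(0.660000, 2.045581) = 2.177791
  k3 = f(0.660000, 2.169367) = 2.239684
  k4 = f(0.880000, 2.675714) = 2.877857
  w ← 1.690253 + (0.44/6)·(k1 + 2k2 + 2k3 + k4) = 2.667635
w(0.88) ≈ 2.6676

2.6676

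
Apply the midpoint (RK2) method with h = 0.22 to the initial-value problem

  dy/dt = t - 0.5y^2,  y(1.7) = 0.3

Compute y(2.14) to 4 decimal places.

1.0381

Midpoint: k1 = f(t_n, y_n); k2 = f(t_n + h/2, y_n + (h/2)·k1); y_{n+1} = y_n + h·k2.
t=1.700000, y=0.300000:
  k1 = f(1.700000, 0.300000) = 1.655000
  k2 = f(1.810000, 0.482050) = 1.693814
  y ← 0.300000 + 0.22·1.693814 = 0.672639
t=1.920000, y=0.672639:
  k1 = f(1.920000, 0.672639) = 1.693778
  k2 = f(2.030000, 0.858955) = 1.661098
  y ← 0.672639 + 0.22·1.661098 = 1.038081
y(2.14) ≈ 1.0381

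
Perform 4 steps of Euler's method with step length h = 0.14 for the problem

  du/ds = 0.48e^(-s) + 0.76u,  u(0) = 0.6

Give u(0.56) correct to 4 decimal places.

Euler: u_{n+1} = u_n + h·f(s_n, u_n).
s=0.000000, u=0.600000: f=0.936000 → u ← 0.600000 + 0.14·0.936000 = 0.731040
s=0.140000, u=0.731040: f=0.972882 → u ← 0.731040 + 0.14·0.972882 = 0.867244
s=0.280000, u=0.867244: f=1.021881 → u ← 0.867244 + 0.14·1.021881 = 1.010307
s=0.420000, u=1.010307: f=1.083216 → u ← 1.010307 + 0.14·1.083216 = 1.161957
u(0.56) ≈ 1.1620

1.1620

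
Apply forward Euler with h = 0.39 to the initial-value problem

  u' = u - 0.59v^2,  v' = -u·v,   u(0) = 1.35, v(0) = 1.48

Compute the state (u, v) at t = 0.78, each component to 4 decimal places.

1.7948, 0.3257

Euler on (u,v): u_{n+1} = u_n + h·u', v_{n+1} = v_n + h·v'.
0.000000: (1.350000, 1.480000); f=(0.057664, -1.998000) → (1.372489, 0.700780)
0.390000: (1.372489, 0.700780); f=(1.082744, -0.961813) → (1.794759, 0.325673)
(u(0.78), v(0.78)) ≈ (1.7948, 0.3257)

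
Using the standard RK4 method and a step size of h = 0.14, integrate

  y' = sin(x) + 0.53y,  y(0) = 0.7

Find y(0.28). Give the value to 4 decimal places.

0.8529

RK4: k1 = f(x_n, y_n); k2 = f(x_n + h/2, y_n + (h/2)·k1); k3 = f(x_n + h/2, y_n + (h/2)·k2); k4 = f(x_n + h, y_n + h·k3); y_{n+1} = y_n + (h/6)·(k1 + 2k2 + 2k3 + k4).
x=0.000000, y=0.700000:
  k1 = f(0.000000, 0.700000) = 0.371000
  k2 = f(0.070000, 0.725970) = 0.454707
  k3 = f(0.070000, 0.731829) = 0.457812
  k4 = f(0.140000, 0.764094) = 0.544513
  y ← 0.700000 + (0.14/6)·(k1 + 2k2 + 2k3 + k4) = 0.763946
x=0.140000, y=0.763946:
  k1 = f(0.140000, 0.763946) = 0.544435
  k2 = f(0.210000, 0.802057) = 0.633550
  k3 = f(0.210000, 0.808295) = 0.636856
  k4 = f(0.280000, 0.853106) = 0.728502
  y ← 0.763946 + (0.14/6)·(k1 + 2k2 + 2k3 + k4) = 0.852934
y(0.28) ≈ 0.8529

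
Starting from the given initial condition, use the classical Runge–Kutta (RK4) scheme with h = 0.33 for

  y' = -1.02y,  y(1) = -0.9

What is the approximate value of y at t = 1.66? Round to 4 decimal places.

-0.4591

RK4: k1 = f(t_n, y_n); k2 = f(t_n + h/2, y_n + (h/2)·k1); k3 = f(t_n + h/2, y_n + (h/2)·k2); k4 = f(t_n + h, y_n + h·k3); y_{n+1} = y_n + (h/6)·(k1 + 2k2 + 2k3 + k4).
t=1.000000, y=-0.900000:
  k1 = f(1.000000, -0.900000) = 0.918000
  k2 = f(1.165000, -0.748530) = 0.763501
  k3 = f(1.165000, -0.774022) = 0.789503
  k4 = f(1.330000, -0.639464) = 0.652253
  y ← -0.900000 + (0.33/6)·(k1 + 2k2 + 2k3 + k4) = -0.642806
t=1.330000, y=-0.642806:
  k1 = f(1.330000, -0.642806) = 0.655662
  k2 = f(1.495000, -0.534621) = 0.545314
  k3 = f(1.495000, -0.552829) = 0.563885
  k4 = f(1.660000, -0.456723) = 0.465858
  y ← -0.642806 + (0.33/6)·(k1 + 2k2 + 2k3 + k4) = -0.459110
y(1.66) ≈ -0.4591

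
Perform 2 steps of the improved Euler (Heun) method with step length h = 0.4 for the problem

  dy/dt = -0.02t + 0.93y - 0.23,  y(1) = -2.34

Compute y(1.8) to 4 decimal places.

-5.1575

Heun: k1 = f(t_n, y_n); k2 = f(t_n + h, y_n + h·k1); y_{n+1} = y_n + (h/2)·(k1 + k2).
t=1.000000, y=-2.340000:
  k1 = f(1.000000, -2.340000) = -2.426200
  k2 = f(1.400000, -3.310480) = -3.336746
  y ← -2.340000 + (0.4/2)·(-2.426200 + (-3.336746)) = -3.492589
t=1.400000, y=-3.492589:
  k1 = f(1.400000, -3.492589) = -3.506108
  k2 = f(1.800000, -4.895032) = -4.818380
  y ← -3.492589 + (0.4/2)·(-3.506108 + (-4.818380)) = -5.157487
y(1.8) ≈ -5.1575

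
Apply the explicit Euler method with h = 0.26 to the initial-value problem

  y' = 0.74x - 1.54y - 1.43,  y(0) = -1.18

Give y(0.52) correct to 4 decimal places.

-0.9689

Euler: y_{n+1} = y_n + h·f(x_n, y_n).
x=0.000000, y=-1.180000: f=0.387200 → y ← -1.180000 + 0.26·0.387200 = -1.079328
x=0.260000, y=-1.079328: f=0.424565 → y ← -1.079328 + 0.26·0.424565 = -0.968941
y(0.52) ≈ -0.9689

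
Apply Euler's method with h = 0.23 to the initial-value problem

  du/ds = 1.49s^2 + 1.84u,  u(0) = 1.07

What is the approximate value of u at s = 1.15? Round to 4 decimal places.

6.9690

Euler: u_{n+1} = u_n + h·f(s_n, u_n).
s=0.000000, u=1.070000: f=1.968800 → u ← 1.070000 + 0.23·1.968800 = 1.522824
s=0.230000, u=1.522824: f=2.880817 → u ← 1.522824 + 0.23·2.880817 = 2.185412
s=0.460000, u=2.185412: f=4.336442 → u ← 2.185412 + 0.23·4.336442 = 3.182794
s=0.690000, u=3.182794: f=6.565729 → u ← 3.182794 + 0.23·6.565729 = 4.692911
s=0.920000, u=4.692911: f=9.896093 → u ← 4.692911 + 0.23·9.896093 = 6.969013
u(1.15) ≈ 6.9690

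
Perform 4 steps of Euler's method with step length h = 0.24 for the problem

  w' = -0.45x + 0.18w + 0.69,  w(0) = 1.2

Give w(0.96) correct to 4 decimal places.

1.9677

Euler: w_{n+1} = w_n + h·f(x_n, w_n).
x=0.000000, w=1.200000: f=0.906000 → w ← 1.200000 + 0.24·0.906000 = 1.417440
x=0.240000, w=1.417440: f=0.837139 → w ← 1.417440 + 0.24·0.837139 = 1.618353
x=0.480000, w=1.618353: f=0.765304 → w ← 1.618353 + 0.24·0.765304 = 1.802026
x=0.720000, w=1.802026: f=0.690365 → w ← 1.802026 + 0.24·0.690365 = 1.967714
w(0.96) ≈ 1.9677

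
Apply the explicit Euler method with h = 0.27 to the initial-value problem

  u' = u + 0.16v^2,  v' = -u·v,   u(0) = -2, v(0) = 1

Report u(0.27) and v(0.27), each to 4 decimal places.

Euler on (u,v): u_{n+1} = u_n + h·u', v_{n+1} = v_n + h·v'.
0.000000: (-2.000000, 1.000000); f=(-1.840000, 2.000000) → (-2.496800, 1.540000)
(u(0.27), v(0.27)) ≈ (-2.4968, 1.5400)

-2.4968, 1.5400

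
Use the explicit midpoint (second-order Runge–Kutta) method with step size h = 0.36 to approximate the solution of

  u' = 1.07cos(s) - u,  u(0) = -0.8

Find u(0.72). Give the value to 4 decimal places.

Midpoint: k1 = f(s_n, u_n); k2 = f(s_n + h/2, u_n + (h/2)·k1); u_{n+1} = u_n + h·k2.
s=0.000000, u=-0.800000:
  k1 = f(0.000000, -0.800000) = 1.870000
  k2 = f(0.180000, -0.463400) = 1.516113
  u ← -0.800000 + 0.36·1.516113 = -0.254199
s=0.360000, u=-0.254199:
  k1 = f(0.360000, -0.254199) = 1.255609
  k2 = f(0.540000, -0.028190) = 0.945938
  u ← -0.254199 + 0.36·0.945938 = 0.086338
u(0.72) ≈ 0.0863

0.0863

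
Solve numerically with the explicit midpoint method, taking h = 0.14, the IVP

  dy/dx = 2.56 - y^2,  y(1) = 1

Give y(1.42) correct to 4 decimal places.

1.4128

Midpoint: k1 = f(x_n, y_n); k2 = f(x_n + h/2, y_n + (h/2)·k1); y_{n+1} = y_n + h·k2.
x=1.000000, y=1.000000:
  k1 = f(1.000000, 1.000000) = 1.560000
  k2 = f(1.070000, 1.109200) = 1.329675
  y ← 1.000000 + 0.14·1.329675 = 1.186155
x=1.140000, y=1.186155:
  k1 = f(1.140000, 1.186155) = 1.153037
  k2 = f(1.210000, 1.266867) = 0.955048
  y ← 1.186155 + 0.14·0.955048 = 1.319861
x=1.280000, y=1.319861:
  k1 = f(1.280000, 1.319861) = 0.817966
  k2 = f(1.350000, 1.377119) = 0.663544
  y ← 1.319861 + 0.14·0.663544 = 1.412757
y(1.42) ≈ 1.4128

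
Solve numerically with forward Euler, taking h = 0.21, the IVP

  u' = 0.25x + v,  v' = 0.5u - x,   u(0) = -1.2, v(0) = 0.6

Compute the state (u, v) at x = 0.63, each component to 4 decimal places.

-0.8748, 0.1278

Euler on (u,v): u_{n+1} = u_n + h·u', v_{n+1} = v_n + h·v'.
0.000000: (-1.200000, 0.600000); f=(0.600000, -0.600000) → (-1.074000, 0.474000)
0.210000: (-1.074000, 0.474000); f=(0.526500, -0.747000) → (-0.963435, 0.317130)
0.420000: (-0.963435, 0.317130); f=(0.422130, -0.901717) → (-0.874788, 0.127769)
(u(0.63), v(0.63)) ≈ (-0.8748, 0.1278)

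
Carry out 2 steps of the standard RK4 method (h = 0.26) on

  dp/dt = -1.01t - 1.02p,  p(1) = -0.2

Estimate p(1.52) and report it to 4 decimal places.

RK4: k1 = f(t_n, p_n); k2 = f(t_n + h/2, p_n + (h/2)·k1); k3 = f(t_n + h/2, p_n + (h/2)·k2); k4 = f(t_n + h, p_n + h·k3); p_{n+1} = p_n + (h/6)·(k1 + 2k2 + 2k3 + k4).
t=1.000000, p=-0.200000:
  k1 = f(1.000000, -0.200000) = -0.806000
  k2 = f(1.130000, -0.304780) = -0.830424
  k3 = f(1.130000, -0.307955) = -0.827186
  k4 = f(1.260000, -0.415068) = -0.849230
  p ← -0.200000 + (0.26/6)·(k1 + 2k2 + 2k3 + k4) = -0.415386
t=1.260000, p=-0.415386:
  k1 = f(1.260000, -0.415386) = -0.848906
  k2 = f(1.390000, -0.525744) = -0.867641
  k3 = f(1.390000, -0.528180) = -0.865157
  k4 = f(1.520000, -0.640327) = -0.882066
  p ← -0.415386 + (0.26/6)·(k1 + 2k2 + 2k3 + k4) = -0.640571
p(1.52) ≈ -0.6406

-0.6406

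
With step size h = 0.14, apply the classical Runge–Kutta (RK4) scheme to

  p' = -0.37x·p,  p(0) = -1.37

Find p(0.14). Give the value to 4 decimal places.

-1.3650

RK4: k1 = f(x_n, p_n); k2 = f(x_n + h/2, p_n + (h/2)·k1); k3 = f(x_n + h/2, p_n + (h/2)·k2); k4 = f(x_n + h, p_n + h·k3); p_{n+1} = p_n + (h/6)·(k1 + 2k2 + 2k3 + k4).
x=0.000000, p=-1.370000:
  k1 = f(0.000000, -1.370000) = 0.000000
  k2 = f(0.070000, -1.370000) = 0.035483
  k3 = f(0.070000, -1.367516) = 0.035419
  k4 = f(0.140000, -1.365041) = 0.070709
  p ← -1.370000 + (0.14/6)·(k1 + 2k2 + 2k3 + k4) = -1.365041
p(0.14) ≈ -1.3650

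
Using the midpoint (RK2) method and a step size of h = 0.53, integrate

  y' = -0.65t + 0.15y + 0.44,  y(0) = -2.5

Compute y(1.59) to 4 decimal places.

-3.2658

Midpoint: k1 = f(t_n, y_n); k2 = f(t_n + h/2, y_n + (h/2)·k1); y_{n+1} = y_n + h·k2.
t=0.000000, y=-2.500000:
  k1 = f(0.000000, -2.500000) = 0.065000
  k2 = f(0.265000, -2.482775) = -0.104666
  y ← -2.500000 + 0.53·(-0.104666) = -2.555473
t=0.530000, y=-2.555473:
  k1 = f(0.530000, -2.555473) = -0.287821
  k2 = f(0.795000, -2.631746) = -0.471512
  y ← -2.555473 + 0.53·(-0.471512) = -2.805374
t=1.060000, y=-2.805374:
  k1 = f(1.060000, -2.805374) = -0.669806
  k2 = f(1.325000, -2.982873) = -0.868681
  y ← -2.805374 + 0.53·(-0.868681) = -3.265775
y(1.59) ≈ -3.2658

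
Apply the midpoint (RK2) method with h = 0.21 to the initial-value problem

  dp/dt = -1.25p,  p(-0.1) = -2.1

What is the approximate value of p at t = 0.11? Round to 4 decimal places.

-1.6211

Midpoint: k1 = f(t_n, p_n); k2 = f(t_n + h/2, p_n + (h/2)·k1); p_{n+1} = p_n + h·k2.
t=-0.100000, p=-2.100000:
  k1 = f(-0.100000, -2.100000) = 2.625000
  k2 = f(0.005000, -1.824375) = 2.280469
  p ← -2.100000 + 0.21·2.280469 = -1.621102
p(0.11) ≈ -1.6211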